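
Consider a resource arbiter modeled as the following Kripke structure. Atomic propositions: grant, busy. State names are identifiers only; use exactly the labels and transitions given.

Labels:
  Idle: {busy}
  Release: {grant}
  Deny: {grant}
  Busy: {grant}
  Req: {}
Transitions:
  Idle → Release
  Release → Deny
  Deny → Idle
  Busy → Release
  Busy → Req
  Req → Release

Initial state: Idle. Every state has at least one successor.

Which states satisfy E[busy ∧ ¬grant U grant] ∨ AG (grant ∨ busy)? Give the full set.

States satisfying busy ∧ ¬grant: {Idle}.
States satisfying grant: {Release, Deny, Busy}.
States satisfying E[busy ∧ ¬grant U grant]: {Idle, Release, Deny, Busy}.
States satisfying grant ∨ busy: {Idle, Release, Deny, Busy}.
States satisfying AG (grant ∨ busy): {Idle, Release, Deny}.
States satisfying E[busy ∧ ¬grant U grant] ∨ AG (grant ∨ busy): {Idle, Release, Deny, Busy}.

{Idle, Release, Deny, Busy}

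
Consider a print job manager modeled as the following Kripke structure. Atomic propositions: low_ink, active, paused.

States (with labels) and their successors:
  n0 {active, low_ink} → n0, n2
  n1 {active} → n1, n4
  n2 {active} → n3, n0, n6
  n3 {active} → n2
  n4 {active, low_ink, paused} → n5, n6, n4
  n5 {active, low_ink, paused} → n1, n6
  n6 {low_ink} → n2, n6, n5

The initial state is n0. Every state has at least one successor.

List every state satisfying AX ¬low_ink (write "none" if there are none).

States satisfying ¬low_ink: {n1, n2, n3}.
States satisfying AX ¬low_ink: {n3}.

{n3}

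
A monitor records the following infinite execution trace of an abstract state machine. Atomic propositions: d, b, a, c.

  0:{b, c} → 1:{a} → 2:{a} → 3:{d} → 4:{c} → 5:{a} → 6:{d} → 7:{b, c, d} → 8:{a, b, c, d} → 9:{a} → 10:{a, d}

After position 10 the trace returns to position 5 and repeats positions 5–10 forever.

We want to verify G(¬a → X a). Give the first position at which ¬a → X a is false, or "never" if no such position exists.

3

Check ¬a → X a at each position in order: 0 ✓, 1 ✓, 2 ✓.
At position 3 the labels are {d} and the next position 4 has {c}, so ¬a → X a is false there. This is the first violation.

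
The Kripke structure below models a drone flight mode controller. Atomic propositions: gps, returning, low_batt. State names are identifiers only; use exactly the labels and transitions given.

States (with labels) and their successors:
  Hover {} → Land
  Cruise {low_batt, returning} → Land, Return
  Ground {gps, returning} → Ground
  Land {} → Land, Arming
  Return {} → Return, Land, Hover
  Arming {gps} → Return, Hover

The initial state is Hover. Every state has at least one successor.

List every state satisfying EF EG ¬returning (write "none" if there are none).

States satisfying EG ¬returning: {Hover, Land, Return, Arming}.
States satisfying EF EG ¬returning: {Hover, Cruise, Land, Return, Arming}.

{Hover, Cruise, Land, Return, Arming}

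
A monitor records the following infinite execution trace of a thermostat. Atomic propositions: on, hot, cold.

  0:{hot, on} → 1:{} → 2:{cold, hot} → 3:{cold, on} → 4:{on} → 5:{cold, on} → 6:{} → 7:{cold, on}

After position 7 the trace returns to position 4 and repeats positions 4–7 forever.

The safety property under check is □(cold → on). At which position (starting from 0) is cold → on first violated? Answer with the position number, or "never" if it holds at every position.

2

Check cold → on at each position in order: 0 ✓, 1 ✓.
At position 2 the labels are {cold, hot}, so cold → on is false there. This is the first violation.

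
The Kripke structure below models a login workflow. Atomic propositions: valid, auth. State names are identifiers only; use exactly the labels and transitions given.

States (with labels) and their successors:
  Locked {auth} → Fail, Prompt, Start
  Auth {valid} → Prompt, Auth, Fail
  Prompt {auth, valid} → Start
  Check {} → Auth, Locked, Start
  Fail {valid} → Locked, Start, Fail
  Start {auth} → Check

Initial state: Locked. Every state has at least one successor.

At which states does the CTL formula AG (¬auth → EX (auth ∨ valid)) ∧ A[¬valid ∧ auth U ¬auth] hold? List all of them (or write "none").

States satisfying ¬auth → EX (auth ∨ valid): {Locked, Auth, Prompt, Check, Fail, Start}.
States satisfying AG (¬auth → EX (auth ∨ valid)): {Locked, Auth, Prompt, Check, Fail, Start}.
States satisfying ¬valid ∧ auth: {Locked, Start}.
States satisfying ¬auth: {Auth, Check, Fail}.
States satisfying A[¬valid ∧ auth U ¬auth]: {Auth, Check, Fail, Start}.
States satisfying AG (¬auth → EX (auth ∨ valid)) ∧ A[¬valid ∧ auth U ¬auth]: {Auth, Check, Fail, Start}.

{Auth, Check, Fail, Start}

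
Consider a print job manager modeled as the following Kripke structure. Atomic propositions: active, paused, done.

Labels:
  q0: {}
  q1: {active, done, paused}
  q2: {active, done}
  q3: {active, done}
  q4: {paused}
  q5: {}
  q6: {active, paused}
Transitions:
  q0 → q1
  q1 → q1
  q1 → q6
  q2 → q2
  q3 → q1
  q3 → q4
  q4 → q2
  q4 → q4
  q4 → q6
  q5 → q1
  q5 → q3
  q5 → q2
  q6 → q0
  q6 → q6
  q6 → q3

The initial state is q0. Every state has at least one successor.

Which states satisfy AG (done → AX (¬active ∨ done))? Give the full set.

{q2}

States satisfying done → AX (¬active ∨ done): {q0, q2, q3, q4, q5, q6}.
States satisfying AG (done → AX (¬active ∨ done)): {q2}.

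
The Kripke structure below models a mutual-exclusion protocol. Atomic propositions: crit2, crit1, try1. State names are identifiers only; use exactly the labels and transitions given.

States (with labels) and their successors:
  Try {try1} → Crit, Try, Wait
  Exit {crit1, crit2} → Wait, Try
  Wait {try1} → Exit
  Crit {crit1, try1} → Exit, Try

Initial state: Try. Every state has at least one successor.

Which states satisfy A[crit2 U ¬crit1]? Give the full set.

{Try, Exit, Wait}

States satisfying crit2: {Exit}.
States satisfying ¬crit1: {Try, Wait}.
States satisfying A[crit2 U ¬crit1]: {Try, Exit, Wait}.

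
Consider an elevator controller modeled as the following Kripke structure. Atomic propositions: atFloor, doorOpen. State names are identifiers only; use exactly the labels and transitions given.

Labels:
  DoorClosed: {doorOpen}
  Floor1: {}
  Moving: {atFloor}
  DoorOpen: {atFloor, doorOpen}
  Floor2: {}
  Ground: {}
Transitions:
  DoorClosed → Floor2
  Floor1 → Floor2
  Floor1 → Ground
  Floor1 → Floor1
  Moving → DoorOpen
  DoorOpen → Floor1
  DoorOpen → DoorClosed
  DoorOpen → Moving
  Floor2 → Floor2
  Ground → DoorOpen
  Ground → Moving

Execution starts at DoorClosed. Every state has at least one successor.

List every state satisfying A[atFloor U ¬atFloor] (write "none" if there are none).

{DoorClosed, Floor1, Floor2, Ground}

States satisfying atFloor: {Moving, DoorOpen}.
States satisfying ¬atFloor: {DoorClosed, Floor1, Floor2, Ground}.
States satisfying A[atFloor U ¬atFloor]: {DoorClosed, Floor1, Floor2, Ground}.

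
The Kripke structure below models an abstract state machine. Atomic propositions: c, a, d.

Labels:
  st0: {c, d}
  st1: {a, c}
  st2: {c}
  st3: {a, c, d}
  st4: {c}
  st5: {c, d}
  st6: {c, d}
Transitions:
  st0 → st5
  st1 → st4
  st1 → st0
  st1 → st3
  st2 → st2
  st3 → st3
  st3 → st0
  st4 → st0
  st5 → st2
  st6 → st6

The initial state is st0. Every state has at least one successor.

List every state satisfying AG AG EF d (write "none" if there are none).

{st6}

States satisfying AG EF d: {st6}.
States satisfying AG AG EF d: {st6}.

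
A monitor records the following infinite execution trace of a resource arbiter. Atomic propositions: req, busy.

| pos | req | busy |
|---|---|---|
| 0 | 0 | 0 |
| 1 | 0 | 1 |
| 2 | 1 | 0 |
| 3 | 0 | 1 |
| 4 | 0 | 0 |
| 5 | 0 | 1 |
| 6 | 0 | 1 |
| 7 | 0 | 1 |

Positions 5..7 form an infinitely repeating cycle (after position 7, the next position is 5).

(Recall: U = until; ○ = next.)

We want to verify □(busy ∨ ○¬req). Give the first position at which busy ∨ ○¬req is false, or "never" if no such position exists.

busy ∨ ○¬req holds at every position 0..7, and those are all the positions the trace ever visits, so the invariant □(busy ∨ ○¬req) is never violated.

never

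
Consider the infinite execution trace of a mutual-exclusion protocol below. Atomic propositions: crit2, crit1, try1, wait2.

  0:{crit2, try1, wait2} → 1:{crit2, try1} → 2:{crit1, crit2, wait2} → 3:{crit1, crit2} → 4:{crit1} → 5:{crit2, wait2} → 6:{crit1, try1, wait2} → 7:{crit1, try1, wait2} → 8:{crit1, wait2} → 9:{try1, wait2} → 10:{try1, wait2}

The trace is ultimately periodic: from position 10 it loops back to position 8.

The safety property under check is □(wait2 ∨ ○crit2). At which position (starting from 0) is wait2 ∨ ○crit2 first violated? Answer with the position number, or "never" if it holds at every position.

3

Check wait2 ∨ ○crit2 at each position in order: 0 ✓, 1 ✓, 2 ✓.
At position 3 the labels are {crit1, crit2} and the next position 4 has {crit1}, so wait2 ∨ ○crit2 is false there. This is the first violation.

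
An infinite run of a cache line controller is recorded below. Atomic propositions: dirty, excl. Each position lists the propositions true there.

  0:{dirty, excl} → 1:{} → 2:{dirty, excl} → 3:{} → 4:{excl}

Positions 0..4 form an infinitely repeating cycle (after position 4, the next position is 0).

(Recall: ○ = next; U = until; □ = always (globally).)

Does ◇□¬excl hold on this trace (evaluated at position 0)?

Does not hold

□¬excl is false at every position 0..4, so it never becomes true and ◇□¬excl fails.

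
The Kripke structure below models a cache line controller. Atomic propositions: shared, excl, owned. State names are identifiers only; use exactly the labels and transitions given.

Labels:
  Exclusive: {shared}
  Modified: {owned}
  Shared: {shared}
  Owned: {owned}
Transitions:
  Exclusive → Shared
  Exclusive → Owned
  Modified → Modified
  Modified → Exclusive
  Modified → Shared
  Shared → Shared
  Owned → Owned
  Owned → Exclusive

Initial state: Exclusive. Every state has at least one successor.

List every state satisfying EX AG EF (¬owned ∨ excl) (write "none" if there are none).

States satisfying AG EF (¬owned ∨ excl): {Exclusive, Modified, Shared, Owned}.
States satisfying EX AG EF (¬owned ∨ excl): {Exclusive, Modified, Shared, Owned}.

{Exclusive, Modified, Shared, Owned}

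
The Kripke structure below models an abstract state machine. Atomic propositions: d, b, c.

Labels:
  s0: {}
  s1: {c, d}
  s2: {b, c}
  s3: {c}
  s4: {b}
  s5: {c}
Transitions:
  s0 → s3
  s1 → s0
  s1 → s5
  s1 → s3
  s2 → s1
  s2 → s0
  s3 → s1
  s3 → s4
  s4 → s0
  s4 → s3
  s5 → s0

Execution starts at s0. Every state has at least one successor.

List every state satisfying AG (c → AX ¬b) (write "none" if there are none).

States satisfying c → AX ¬b: {s0, s1, s2, s4, s5}.
States satisfying AG (c → AX ¬b): ∅.

none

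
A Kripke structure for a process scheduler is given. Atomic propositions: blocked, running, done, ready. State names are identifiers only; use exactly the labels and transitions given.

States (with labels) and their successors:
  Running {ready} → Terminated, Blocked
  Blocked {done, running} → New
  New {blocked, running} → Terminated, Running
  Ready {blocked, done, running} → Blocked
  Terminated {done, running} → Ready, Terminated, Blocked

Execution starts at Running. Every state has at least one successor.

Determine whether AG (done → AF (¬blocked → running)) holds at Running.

States satisfying done → AF (¬blocked → running): {Running, Blocked, New, Ready, Terminated}.
States satisfying AG (done → AF (¬blocked → running)): {Running, Blocked, New, Ready, Terminated}.
Every state reachable from Running satisfies done → AF (¬blocked → running).
Running ∈ Sat(AG (done → AF (¬blocked → running))).

Holds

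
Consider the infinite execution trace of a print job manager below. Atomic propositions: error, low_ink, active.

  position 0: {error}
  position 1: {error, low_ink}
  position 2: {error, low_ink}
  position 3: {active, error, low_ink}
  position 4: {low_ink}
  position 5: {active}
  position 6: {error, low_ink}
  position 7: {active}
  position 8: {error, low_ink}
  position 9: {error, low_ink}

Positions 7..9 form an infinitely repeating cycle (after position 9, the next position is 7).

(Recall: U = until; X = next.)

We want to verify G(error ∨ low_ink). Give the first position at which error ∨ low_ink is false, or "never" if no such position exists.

Check error ∨ low_ink at each position in order: 0 ✓, 1 ✓, 2 ✓, 3 ✓, 4 ✓.
At position 5 the labels are {active}, so error ∨ low_ink is false there. This is the first violation.

5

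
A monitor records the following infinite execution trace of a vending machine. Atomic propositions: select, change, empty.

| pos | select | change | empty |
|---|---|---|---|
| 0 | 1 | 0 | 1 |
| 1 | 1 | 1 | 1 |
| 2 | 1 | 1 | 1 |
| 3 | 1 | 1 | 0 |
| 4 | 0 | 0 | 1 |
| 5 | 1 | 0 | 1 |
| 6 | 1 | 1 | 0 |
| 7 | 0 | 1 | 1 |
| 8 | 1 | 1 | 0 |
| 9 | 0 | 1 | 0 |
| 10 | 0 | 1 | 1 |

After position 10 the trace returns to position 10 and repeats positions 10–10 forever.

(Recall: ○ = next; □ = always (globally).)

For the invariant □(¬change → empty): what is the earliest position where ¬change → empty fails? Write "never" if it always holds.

never

¬change → empty holds at every position 0..10, and those are all the positions the trace ever visits, so the invariant □(¬change → empty) is never violated.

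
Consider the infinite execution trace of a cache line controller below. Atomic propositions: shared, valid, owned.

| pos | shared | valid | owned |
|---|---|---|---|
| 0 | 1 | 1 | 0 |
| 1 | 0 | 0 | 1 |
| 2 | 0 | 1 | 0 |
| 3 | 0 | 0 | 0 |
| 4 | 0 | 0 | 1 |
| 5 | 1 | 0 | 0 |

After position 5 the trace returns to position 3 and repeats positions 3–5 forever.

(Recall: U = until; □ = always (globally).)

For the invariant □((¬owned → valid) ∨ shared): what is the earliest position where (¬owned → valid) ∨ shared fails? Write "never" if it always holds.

3

Check (¬owned → valid) ∨ shared at each position in order: 0 ✓, 1 ✓, 2 ✓.
At position 3 the labels are {}, so (¬owned → valid) ∨ shared is false there. This is the first violation.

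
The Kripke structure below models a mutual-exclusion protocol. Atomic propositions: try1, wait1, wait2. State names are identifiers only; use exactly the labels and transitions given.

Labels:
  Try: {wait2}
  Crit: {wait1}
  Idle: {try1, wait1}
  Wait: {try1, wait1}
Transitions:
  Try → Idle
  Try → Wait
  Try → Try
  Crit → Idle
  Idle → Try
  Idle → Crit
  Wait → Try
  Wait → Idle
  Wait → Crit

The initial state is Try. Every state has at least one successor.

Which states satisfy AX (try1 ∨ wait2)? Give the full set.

{Try, Crit}

States satisfying try1 ∨ wait2: {Try, Idle, Wait}.
States satisfying AX (try1 ∨ wait2): {Try, Crit}.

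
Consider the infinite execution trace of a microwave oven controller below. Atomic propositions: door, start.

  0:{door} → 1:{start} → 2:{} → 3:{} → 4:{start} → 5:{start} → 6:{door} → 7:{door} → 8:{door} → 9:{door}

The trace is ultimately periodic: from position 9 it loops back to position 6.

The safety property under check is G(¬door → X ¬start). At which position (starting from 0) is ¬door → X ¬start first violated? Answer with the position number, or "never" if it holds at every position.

Check ¬door → X ¬start at each position in order: 0 ✓, 1 ✓, 2 ✓.
At position 3 the labels are {} and the next position 4 has {start}, so ¬door → X ¬start is false there. This is the first violation.

3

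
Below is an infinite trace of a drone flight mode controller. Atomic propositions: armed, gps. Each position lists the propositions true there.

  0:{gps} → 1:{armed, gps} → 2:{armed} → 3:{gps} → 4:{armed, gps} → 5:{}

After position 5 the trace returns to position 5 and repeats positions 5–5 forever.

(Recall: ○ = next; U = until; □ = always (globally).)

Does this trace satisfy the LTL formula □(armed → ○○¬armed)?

Violated

armed → ○○¬armed must hold at every position from 0 onward. It fails at position 2, so □(armed → ○○¬armed) is false.
Positions where armed holds: 1, 2, 4.
Check ○○¬armed at each: 1→ok, 2→fails, 4→ok.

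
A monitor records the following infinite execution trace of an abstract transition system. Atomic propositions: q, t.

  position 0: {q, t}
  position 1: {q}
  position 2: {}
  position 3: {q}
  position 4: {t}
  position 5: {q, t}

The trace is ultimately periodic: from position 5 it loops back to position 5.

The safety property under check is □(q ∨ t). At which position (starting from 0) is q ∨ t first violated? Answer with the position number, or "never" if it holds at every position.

Check q ∨ t at each position in order: 0 ✓, 1 ✓.
At position 2 the labels are {}, so q ∨ t is false there. This is the first violation.

2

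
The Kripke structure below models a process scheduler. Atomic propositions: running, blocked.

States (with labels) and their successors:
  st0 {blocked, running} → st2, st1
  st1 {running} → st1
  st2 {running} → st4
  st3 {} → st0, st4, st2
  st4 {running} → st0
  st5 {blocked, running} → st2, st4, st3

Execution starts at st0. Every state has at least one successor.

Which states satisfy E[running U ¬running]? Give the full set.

States satisfying running: {st0, st1, st2, st4, st5}.
States satisfying ¬running: {st3}.
States satisfying E[running U ¬running]: {st3, st5}.

{st3, st5}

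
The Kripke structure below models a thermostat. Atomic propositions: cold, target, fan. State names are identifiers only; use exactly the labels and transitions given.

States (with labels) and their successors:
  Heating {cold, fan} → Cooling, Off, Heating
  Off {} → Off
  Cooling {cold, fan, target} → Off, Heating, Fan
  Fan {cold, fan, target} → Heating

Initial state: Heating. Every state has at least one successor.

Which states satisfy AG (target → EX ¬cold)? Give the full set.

States satisfying target → EX ¬cold: {Heating, Off, Cooling}.
States satisfying AG (target → EX ¬cold): {Off}.

{Off}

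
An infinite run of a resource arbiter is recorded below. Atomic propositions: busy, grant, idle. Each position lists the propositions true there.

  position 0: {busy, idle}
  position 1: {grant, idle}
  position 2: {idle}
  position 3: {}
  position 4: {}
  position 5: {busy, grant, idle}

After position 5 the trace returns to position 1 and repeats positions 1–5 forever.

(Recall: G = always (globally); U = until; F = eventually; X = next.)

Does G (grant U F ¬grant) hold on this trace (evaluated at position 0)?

Yes

grant U F ¬grant holds at every position 0..5, and those are all positions ever visited, so G (grant U F ¬grant) holds.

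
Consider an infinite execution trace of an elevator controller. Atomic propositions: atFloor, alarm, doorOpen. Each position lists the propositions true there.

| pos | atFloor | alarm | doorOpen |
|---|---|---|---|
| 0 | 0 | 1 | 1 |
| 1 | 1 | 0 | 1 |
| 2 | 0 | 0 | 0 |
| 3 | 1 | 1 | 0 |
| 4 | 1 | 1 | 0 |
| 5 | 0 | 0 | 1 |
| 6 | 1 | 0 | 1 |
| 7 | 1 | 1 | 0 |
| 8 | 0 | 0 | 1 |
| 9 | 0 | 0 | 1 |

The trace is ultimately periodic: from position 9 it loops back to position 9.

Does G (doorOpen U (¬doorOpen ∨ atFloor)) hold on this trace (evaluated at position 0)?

Does not hold

doorOpen U (¬doorOpen ∨ atFloor) must hold at every position from 0 onward. It fails at position 8, so G (doorOpen U (¬doorOpen ∨ atFloor)) is false.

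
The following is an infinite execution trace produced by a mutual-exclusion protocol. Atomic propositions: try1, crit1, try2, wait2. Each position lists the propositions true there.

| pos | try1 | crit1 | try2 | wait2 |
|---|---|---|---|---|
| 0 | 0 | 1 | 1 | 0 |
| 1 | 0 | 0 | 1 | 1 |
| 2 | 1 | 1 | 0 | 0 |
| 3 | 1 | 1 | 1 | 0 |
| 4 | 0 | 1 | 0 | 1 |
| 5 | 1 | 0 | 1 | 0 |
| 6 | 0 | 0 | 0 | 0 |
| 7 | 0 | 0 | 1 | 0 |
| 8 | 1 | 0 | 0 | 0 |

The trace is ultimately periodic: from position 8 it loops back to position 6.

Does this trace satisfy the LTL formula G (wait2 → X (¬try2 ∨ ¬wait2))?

wait2 → X (¬try2 ∨ ¬wait2) holds at every position 0..8, and those are all positions ever visited, so G (wait2 → X (¬try2 ∨ ¬wait2)) holds.
Positions where wait2 holds: 1, 4.
Check X (¬try2 ∨ ¬wait2) at each: 1→ok, 4→ok.

Satisfied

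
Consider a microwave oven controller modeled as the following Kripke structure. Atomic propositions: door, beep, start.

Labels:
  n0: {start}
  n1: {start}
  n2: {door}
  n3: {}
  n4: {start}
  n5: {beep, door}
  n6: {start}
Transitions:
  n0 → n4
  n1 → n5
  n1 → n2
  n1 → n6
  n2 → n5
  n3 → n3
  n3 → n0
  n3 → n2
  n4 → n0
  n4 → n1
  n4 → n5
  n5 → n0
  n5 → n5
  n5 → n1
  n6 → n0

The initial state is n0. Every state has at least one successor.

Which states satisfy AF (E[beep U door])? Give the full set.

States satisfying E[beep U door]: {n2, n5}.
States satisfying AF (E[beep U door]): {n2, n5}.

{n2, n5}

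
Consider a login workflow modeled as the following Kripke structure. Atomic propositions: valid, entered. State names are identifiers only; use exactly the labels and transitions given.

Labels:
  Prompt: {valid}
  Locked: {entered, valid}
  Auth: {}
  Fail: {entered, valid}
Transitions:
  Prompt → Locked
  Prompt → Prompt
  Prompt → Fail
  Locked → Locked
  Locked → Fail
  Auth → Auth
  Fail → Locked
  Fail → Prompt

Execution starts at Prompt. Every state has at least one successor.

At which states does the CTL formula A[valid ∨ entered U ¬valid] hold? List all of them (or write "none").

{Auth}

States satisfying valid ∨ entered: {Prompt, Locked, Fail}.
States satisfying ¬valid: {Auth}.
States satisfying A[valid ∨ entered U ¬valid]: {Auth}.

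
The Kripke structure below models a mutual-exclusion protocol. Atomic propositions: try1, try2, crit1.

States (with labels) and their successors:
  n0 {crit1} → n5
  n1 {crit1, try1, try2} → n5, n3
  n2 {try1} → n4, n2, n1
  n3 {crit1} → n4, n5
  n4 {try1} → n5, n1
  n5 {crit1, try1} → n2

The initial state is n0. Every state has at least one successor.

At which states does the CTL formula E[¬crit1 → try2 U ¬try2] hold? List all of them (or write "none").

{n0, n1, n2, n3, n4, n5}

States satisfying ¬crit1 → try2: {n0, n1, n3, n5}.
States satisfying ¬try2: {n0, n2, n3, n4, n5}.
States satisfying E[¬crit1 → try2 U ¬try2]: {n0, n1, n2, n3, n4, n5}.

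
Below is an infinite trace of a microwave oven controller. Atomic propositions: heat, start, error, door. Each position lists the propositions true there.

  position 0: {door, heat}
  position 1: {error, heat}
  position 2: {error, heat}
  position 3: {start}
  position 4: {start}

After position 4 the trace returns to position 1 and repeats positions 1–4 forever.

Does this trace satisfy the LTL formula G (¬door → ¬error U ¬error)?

No

¬door → ¬error U ¬error must hold at every position from 0 onward. It fails at position 1, so G (¬door → ¬error U ¬error) is false.
Positions where ¬door holds: 1, 2, 3, 4.
Check ¬error U ¬error at each: 1→fails, 2→fails, 3→ok, 4→ok.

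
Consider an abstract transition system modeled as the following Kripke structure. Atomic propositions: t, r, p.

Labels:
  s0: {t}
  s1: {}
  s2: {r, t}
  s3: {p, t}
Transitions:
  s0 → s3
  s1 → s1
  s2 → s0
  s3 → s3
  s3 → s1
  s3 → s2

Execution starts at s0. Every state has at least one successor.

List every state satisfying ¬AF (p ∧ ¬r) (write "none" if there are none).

{s1}

States satisfying p ∧ ¬r: {s3}.
States satisfying AF (p ∧ ¬r): {s0, s2, s3}.
States satisfying ¬AF (p ∧ ¬r): {s1}.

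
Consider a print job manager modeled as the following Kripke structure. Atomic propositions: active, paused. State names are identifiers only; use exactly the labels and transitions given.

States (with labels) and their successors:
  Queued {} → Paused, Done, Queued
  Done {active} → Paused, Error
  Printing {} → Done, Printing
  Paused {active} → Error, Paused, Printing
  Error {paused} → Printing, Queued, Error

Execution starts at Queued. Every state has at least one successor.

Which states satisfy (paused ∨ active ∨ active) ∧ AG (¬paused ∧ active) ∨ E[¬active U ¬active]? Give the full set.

States satisfying paused ∨ active: {Done, Paused, Error}.
States satisfying paused ∨ active ∨ active: {Done, Paused, Error}.
States satisfying ¬paused ∧ active: {Done, Paused}.
States satisfying AG (¬paused ∧ active): ∅.
States satisfying (paused ∨ active ∨ active) ∧ AG (¬paused ∧ active): ∅.
States satisfying ¬active: {Queued, Printing, Error}.
States satisfying E[¬active U ¬active]: {Queued, Printing, Error}.
States satisfying (paused ∨ active ∨ active) ∧ AG (¬paused ∧ active) ∨ E[¬active U ¬active]: {Queued, Printing, Error}.

{Queued, Printing, Error}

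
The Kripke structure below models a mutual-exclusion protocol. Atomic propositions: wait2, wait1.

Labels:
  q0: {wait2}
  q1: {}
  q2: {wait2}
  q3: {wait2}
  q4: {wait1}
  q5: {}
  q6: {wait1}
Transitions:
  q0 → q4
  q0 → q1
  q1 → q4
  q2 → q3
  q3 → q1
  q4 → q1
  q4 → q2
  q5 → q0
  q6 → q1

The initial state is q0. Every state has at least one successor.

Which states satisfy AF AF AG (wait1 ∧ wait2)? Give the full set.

none

States satisfying AF AG (wait1 ∧ wait2): ∅.
States satisfying AF AF AG (wait1 ∧ wait2): ∅.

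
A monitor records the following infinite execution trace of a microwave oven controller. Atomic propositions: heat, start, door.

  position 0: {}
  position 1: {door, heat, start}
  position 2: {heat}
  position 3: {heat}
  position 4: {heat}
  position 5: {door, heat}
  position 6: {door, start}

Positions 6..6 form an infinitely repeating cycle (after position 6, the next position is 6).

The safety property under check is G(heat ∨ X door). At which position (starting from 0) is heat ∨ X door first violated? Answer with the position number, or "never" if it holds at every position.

never

heat ∨ X door holds at every position 0..6, and those are all the positions the trace ever visits, so the invariant G(heat ∨ X door) is never violated.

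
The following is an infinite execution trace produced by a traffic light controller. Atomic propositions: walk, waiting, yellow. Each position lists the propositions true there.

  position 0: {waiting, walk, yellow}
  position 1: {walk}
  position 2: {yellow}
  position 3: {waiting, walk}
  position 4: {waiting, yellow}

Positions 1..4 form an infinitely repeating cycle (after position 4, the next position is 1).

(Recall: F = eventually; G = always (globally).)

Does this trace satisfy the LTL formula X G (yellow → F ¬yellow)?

The position after 0 is 1; G (yellow → F ¬yellow) is true there.

Yes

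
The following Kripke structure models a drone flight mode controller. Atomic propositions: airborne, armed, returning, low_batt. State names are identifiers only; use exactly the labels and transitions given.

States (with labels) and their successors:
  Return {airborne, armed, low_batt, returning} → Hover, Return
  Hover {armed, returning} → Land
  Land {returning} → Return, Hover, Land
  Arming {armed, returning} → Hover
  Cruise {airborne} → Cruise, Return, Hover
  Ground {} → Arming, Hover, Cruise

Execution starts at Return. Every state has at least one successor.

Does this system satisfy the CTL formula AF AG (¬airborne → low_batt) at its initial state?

States satisfying AG (¬airborne → low_batt): ∅.
States satisfying AF AG (¬airborne → low_batt): ∅.
There is a path from Return along which AG (¬airborne → low_batt) never holds.
Return ∉ Sat(AF AG (¬airborne → low_batt)).

No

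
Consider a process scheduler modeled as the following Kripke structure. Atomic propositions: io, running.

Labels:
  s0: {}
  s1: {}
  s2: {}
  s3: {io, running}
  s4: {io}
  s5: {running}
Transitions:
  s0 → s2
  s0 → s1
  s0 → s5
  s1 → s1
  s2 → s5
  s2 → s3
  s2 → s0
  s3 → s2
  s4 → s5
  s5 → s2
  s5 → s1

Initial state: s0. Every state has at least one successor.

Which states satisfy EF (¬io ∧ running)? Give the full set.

{s0, s2, s3, s4, s5}

States satisfying ¬io ∧ running: {s5}.
States satisfying EF (¬io ∧ running): {s0, s2, s3, s4, s5}.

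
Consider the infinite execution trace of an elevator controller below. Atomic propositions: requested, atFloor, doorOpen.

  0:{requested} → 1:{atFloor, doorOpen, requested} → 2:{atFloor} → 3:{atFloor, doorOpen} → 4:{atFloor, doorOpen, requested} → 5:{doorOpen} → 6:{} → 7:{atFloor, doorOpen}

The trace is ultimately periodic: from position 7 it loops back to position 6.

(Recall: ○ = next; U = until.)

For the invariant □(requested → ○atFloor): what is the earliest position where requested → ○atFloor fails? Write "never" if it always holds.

4

Check requested → ○atFloor at each position in order: 0 ✓, 1 ✓, 2 ✓, 3 ✓.
At position 4 the labels are {atFloor, doorOpen, requested} and the next position 5 has {doorOpen}, so requested → ○atFloor is false there. This is the first violation.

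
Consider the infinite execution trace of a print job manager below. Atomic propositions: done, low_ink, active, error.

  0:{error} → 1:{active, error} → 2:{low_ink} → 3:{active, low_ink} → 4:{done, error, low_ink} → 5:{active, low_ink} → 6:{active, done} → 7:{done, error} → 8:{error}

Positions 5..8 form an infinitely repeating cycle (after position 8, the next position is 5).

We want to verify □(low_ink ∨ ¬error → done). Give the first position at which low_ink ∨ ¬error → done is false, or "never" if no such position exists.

2

Check low_ink ∨ ¬error → done at each position in order: 0 ✓, 1 ✓.
At position 2 the labels are {low_ink}, so low_ink ∨ ¬error → done is false there. This is the first violation.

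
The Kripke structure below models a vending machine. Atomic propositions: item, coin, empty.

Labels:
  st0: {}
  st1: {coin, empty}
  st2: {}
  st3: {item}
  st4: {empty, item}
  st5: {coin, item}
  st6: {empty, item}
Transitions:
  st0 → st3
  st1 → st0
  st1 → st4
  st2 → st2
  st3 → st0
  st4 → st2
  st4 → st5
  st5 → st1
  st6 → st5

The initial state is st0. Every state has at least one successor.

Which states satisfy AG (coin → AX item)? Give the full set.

{st0, st2, st3}

States satisfying coin → AX item: {st0, st2, st3, st4, st6}.
States satisfying AG (coin → AX item): {st0, st2, st3}.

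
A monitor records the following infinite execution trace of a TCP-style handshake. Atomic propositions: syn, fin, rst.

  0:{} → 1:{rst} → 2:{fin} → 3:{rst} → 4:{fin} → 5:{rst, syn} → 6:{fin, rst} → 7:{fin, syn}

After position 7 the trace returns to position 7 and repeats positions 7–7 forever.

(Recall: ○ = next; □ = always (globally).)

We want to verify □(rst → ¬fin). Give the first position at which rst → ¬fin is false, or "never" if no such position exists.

Check rst → ¬fin at each position in order: 0 ✓, 1 ✓, 2 ✓, 3 ✓, 4 ✓, 5 ✓.
At position 6 the labels are {fin, rst}, so rst → ¬fin is false there. This is the first violation.

6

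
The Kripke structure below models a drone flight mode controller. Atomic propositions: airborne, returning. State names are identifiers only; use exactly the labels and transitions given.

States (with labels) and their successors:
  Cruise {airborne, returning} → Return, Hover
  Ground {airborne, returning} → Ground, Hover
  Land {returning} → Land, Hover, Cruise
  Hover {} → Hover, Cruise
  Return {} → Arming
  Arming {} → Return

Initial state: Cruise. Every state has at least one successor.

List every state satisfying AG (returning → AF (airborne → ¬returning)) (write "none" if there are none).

{Cruise, Land, Hover, Return, Arming}

States satisfying returning → AF (airborne → ¬returning): {Cruise, Land, Hover, Return, Arming}.
States satisfying AG (returning → AF (airborne → ¬returning)): {Cruise, Land, Hover, Return, Arming}.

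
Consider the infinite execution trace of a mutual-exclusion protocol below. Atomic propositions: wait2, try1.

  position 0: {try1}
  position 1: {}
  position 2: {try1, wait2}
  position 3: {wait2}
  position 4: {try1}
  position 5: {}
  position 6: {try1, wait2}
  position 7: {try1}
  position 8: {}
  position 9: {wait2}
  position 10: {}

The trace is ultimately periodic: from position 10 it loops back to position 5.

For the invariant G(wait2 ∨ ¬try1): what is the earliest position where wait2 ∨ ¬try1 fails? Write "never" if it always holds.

0

At position 0 the labels are {try1}, so wait2 ∨ ¬try1 is false there. This is the first violation.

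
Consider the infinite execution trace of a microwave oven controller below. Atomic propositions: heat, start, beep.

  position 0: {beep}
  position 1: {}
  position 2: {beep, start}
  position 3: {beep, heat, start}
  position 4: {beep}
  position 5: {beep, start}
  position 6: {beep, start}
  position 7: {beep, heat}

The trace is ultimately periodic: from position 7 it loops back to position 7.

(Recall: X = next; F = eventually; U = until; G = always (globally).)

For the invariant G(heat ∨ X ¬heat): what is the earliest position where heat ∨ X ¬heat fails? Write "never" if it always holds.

2

Check heat ∨ X ¬heat at each position in order: 0 ✓, 1 ✓.
At position 2 the labels are {beep, start} and the next position 3 has {beep, heat, start}, so heat ∨ X ¬heat is false there. This is the first violation.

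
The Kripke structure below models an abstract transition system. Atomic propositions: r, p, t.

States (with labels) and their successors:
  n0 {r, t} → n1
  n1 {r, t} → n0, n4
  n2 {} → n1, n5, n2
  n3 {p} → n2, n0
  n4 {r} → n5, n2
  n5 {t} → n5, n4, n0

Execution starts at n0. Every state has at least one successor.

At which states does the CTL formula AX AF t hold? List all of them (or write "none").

{n0}

States satisfying AF t: {n0, n1, n5}.
States satisfying AX AF t: {n0}.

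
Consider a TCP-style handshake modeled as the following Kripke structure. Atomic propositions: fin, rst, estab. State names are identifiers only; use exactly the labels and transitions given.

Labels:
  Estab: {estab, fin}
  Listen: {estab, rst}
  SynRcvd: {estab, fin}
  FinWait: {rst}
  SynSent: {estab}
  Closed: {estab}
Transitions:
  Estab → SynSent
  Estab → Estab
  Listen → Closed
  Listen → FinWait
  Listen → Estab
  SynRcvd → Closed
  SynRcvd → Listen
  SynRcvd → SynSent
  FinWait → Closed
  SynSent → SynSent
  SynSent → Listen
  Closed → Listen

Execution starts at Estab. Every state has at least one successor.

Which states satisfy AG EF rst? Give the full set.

{Estab, Listen, SynRcvd, FinWait, SynSent, Closed}

States satisfying EF rst: {Estab, Listen, SynRcvd, FinWait, SynSent, Closed}.
States satisfying AG EF rst: {Estab, Listen, SynRcvd, FinWait, SynSent, Closed}.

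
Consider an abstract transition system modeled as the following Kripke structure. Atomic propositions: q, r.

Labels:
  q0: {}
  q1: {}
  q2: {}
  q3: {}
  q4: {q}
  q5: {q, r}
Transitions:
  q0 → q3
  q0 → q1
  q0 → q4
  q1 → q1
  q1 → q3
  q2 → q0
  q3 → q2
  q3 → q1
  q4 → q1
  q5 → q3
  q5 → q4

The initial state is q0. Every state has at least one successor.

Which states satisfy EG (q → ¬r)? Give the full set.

States satisfying q → ¬r: {q0, q1, q2, q3, q4}.
States satisfying EG (q → ¬r): {q0, q1, q2, q3, q4}.

{q0, q1, q2, q3, q4}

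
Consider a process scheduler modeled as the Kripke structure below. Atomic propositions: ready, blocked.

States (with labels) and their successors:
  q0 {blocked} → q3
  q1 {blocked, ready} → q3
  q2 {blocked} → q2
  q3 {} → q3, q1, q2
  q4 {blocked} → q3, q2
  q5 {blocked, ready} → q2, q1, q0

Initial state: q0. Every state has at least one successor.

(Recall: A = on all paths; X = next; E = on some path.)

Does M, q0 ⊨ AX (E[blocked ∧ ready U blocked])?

States satisfying E[blocked ∧ ready U blocked]: {q0, q1, q2, q4, q5}.
States satisfying AX (E[blocked ∧ ready U blocked]): {q2, q5}.
q0 ∉ Sat(AX (E[blocked ∧ ready U blocked])).

Violated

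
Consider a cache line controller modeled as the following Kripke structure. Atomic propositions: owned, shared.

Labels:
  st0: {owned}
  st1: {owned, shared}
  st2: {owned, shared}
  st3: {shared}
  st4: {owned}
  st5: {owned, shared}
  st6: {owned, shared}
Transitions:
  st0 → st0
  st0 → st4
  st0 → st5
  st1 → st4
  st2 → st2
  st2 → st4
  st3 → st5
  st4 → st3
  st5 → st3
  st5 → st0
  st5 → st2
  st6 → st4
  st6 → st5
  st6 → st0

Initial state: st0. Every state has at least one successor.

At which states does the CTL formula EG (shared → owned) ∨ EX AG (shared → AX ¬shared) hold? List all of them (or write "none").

{st0, st2, st5, st6}

States satisfying shared → owned: {st0, st1, st2, st4, st5, st6}.
States satisfying EG (shared → owned): {st0, st2, st5, st6}.
States satisfying AG (shared → AX ¬shared): ∅.
States satisfying EX AG (shared → AX ¬shared): ∅.
States satisfying EG (shared → owned) ∨ EX AG (shared → AX ¬shared): {st0, st2, st5, st6}.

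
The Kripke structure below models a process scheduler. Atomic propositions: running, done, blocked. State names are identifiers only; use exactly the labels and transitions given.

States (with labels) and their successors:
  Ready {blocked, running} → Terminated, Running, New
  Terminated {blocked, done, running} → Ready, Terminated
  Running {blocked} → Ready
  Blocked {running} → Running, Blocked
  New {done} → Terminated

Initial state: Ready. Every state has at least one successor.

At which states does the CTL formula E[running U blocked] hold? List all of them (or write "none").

States satisfying running: {Ready, Terminated, Blocked}.
States satisfying blocked: {Ready, Terminated, Running}.
States satisfying E[running U blocked]: {Ready, Terminated, Running, Blocked}.

{Ready, Terminated, Running, Blocked}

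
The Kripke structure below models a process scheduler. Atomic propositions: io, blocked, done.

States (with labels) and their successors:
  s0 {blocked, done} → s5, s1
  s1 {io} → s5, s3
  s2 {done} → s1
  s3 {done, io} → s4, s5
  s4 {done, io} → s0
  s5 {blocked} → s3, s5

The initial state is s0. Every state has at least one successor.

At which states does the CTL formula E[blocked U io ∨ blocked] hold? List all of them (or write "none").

{s0, s1, s3, s4, s5}

States satisfying blocked: {s0, s5}.
States satisfying io ∨ blocked: {s0, s1, s3, s4, s5}.
States satisfying E[blocked U io ∨ blocked]: {s0, s1, s3, s4, s5}.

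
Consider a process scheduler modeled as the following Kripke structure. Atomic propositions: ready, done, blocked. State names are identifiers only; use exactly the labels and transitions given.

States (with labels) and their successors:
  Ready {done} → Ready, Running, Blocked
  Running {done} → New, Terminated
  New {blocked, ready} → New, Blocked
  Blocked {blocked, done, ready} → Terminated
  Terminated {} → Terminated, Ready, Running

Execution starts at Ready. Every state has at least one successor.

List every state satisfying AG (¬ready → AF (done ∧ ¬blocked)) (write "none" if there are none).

none

States satisfying ¬ready → AF (done ∧ ¬blocked): {Ready, Running, New, Blocked}.
States satisfying AG (¬ready → AF (done ∧ ¬blocked)): ∅.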